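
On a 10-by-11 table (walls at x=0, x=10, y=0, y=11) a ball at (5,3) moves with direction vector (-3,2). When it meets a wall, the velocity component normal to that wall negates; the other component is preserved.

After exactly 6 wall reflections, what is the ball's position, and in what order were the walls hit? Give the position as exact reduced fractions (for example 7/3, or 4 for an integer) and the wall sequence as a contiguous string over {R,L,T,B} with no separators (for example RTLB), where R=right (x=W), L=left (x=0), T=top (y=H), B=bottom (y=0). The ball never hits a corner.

Final position: (10,13/3)
Wall sequence: LTRLBR

1. t=5/3 → L at (0,19/3); v=(3,2)
2. t=7/3 → T at (7,11); v=(3,-2)
3. t=1 → R at (10,9); v=(-3,-2)
4. t=10/3 → L at (0,7/3); v=(3,-2)
5. t=7/6 → B at (7/2,0); v=(3,2)
6. t=13/6 → R at (10,13/3); v=(-3,2)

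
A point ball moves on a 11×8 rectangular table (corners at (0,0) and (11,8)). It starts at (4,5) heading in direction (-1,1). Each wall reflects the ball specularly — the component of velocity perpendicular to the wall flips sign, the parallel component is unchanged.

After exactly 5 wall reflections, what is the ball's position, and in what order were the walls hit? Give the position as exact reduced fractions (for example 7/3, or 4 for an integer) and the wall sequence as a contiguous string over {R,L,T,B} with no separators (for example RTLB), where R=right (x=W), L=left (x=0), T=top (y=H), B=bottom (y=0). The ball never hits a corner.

Final position: (7,8)
Wall sequence: TLBRT

1. t=3 → T at (1,8); v=(-1,-1)
2. t=1 → L at (0,7); v=(1,-1)
3. t=7 → B at (7,0); v=(1,1)
4. t=4 → R at (11,4); v=(-1,1)
5. t=4 → T at (7,8); v=(-1,-1)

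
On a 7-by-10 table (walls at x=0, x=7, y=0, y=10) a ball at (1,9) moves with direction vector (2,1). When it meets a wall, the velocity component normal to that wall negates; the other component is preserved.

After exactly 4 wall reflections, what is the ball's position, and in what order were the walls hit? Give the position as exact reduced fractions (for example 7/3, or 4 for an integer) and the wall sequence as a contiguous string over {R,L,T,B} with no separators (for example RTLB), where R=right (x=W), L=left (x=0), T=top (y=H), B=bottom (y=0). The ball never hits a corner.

1. t=1 → T at (3,10); v=(2,-1)
2. t=2 → R at (7,8); v=(-2,-1)
3. t=7/2 → L at (0,9/2); v=(2,-1)
4. t=7/2 → R at (7,1); v=(-2,-1)

Final position: (7,1)
Wall sequence: TRLR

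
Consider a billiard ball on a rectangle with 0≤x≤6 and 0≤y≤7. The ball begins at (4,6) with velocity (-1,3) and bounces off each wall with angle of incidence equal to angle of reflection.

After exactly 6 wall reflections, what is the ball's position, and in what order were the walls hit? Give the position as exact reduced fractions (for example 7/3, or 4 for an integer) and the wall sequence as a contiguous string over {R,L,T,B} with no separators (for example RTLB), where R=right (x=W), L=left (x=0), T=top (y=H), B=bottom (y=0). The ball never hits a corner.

Final position: (17/3,7)
Wall sequence: TBLTBT

1. t=1/3 → T at (11/3,7); v=(-1,-3)
2. t=7/3 → B at (4/3,0); v=(-1,3)
3. t=4/3 → L at (0,4); v=(1,3)
4. t=1 → T at (1,7); v=(1,-3)
5. t=7/3 → B at (10/3,0); v=(1,3)
6. t=7/3 → T at (17/3,7); v=(1,-3)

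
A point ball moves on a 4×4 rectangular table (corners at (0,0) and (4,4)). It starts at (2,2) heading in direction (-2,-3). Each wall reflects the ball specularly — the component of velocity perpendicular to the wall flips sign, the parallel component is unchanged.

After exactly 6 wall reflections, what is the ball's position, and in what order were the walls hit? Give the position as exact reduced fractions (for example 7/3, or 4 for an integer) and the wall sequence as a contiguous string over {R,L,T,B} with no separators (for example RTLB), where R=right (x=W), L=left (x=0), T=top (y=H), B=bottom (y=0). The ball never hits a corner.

Final position: (2/3,4)
Wall sequence: BLTRBT

1. t=2/3 → B at (2/3,0); v=(-2,3)
2. t=1/3 → L at (0,1); v=(2,3)
3. t=1 → T at (2,4); v=(2,-3)
4. t=1 → R at (4,1); v=(-2,-3)
5. t=1/3 → B at (10/3,0); v=(-2,3)
6. t=4/3 → T at (2/3,4); v=(-2,-3)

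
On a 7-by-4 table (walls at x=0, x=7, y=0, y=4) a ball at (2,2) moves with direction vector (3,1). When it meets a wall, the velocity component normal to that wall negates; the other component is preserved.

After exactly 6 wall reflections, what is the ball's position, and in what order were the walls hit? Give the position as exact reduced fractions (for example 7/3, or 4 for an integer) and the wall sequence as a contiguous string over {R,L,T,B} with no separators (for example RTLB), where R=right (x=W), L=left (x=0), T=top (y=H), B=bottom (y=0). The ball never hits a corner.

Final position: (0,8/3)
Wall sequence: RTLBRL

1. t=5/3 → R at (7,11/3); v=(-3,1)
2. t=1/3 → T at (6,4); v=(-3,-1)
3. t=2 → L at (0,2); v=(3,-1)
4. t=2 → B at (6,0); v=(3,1)
5. t=1/3 → R at (7,1/3); v=(-3,1)
6. t=7/3 → L at (0,8/3); v=(3,1)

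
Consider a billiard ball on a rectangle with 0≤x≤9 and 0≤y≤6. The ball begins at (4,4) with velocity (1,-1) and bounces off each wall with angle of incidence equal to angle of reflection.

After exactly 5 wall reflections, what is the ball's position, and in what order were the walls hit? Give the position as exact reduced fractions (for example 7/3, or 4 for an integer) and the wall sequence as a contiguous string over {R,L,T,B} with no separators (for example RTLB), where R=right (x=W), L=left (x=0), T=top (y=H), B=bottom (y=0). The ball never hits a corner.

Final position: (2,0)
Wall sequence: BRTLB

1. t=4 → B at (8,0); v=(1,1)
2. t=1 → R at (9,1); v=(-1,1)
3. t=5 → T at (4,6); v=(-1,-1)
4. t=4 → L at (0,2); v=(1,-1)
5. t=2 → B at (2,0); v=(1,1)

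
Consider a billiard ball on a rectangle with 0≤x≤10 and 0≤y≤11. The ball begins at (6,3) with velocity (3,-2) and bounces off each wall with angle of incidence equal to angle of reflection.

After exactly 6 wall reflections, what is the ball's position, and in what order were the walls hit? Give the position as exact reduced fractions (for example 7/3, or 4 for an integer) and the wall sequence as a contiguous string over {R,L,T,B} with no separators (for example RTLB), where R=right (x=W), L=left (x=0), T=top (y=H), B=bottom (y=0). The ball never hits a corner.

Final position: (0,7/3)
Wall sequence: RBLTRL

1. t=4/3 → R at (10,1/3); v=(-3,-2)
2. t=1/6 → B at (19/2,0); v=(-3,2)
3. t=19/6 → L at (0,19/3); v=(3,2)
4. t=7/3 → T at (7,11); v=(3,-2)
5. t=1 → R at (10,9); v=(-3,-2)
6. t=10/3 → L at (0,7/3); v=(3,-2)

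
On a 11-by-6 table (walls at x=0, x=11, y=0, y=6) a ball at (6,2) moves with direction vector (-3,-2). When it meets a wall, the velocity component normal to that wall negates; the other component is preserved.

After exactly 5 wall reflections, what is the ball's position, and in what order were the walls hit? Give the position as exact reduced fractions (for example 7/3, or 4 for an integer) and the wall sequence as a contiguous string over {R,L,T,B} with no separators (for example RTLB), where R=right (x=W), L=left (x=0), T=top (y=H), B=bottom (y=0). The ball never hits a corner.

1. t=1 → B at (3,0); v=(-3,2)
2. t=1 → L at (0,2); v=(3,2)
3. t=2 → T at (6,6); v=(3,-2)
4. t=5/3 → R at (11,8/3); v=(-3,-2)
5. t=4/3 → B at (7,0); v=(-3,2)

Final position: (7,0)
Wall sequence: BLTRB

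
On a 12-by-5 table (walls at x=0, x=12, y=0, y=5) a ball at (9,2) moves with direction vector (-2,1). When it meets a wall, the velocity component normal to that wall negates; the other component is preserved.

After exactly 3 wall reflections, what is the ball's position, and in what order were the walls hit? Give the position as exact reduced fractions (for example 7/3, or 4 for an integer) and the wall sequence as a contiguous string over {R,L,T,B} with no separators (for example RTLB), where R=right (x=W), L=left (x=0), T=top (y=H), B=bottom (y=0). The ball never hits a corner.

Final position: (7,0)
Wall sequence: TLB

1. t=3 → T at (3,5); v=(-2,-1)
2. t=3/2 → L at (0,7/2); v=(2,-1)
3. t=7/2 → B at (7,0); v=(2,1)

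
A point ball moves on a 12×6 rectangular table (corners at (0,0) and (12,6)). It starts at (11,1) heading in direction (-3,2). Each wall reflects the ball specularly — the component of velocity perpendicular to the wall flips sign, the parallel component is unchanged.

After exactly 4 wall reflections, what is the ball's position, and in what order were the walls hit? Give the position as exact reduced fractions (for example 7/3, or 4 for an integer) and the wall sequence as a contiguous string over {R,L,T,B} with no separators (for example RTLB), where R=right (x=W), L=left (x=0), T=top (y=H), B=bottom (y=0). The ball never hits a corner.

1. t=5/2 → T at (7/2,6); v=(-3,-2)
2. t=7/6 → L at (0,11/3); v=(3,-2)
3. t=11/6 → B at (11/2,0); v=(3,2)
4. t=13/6 → R at (12,13/3); v=(-3,2)

Final position: (12,13/3)
Wall sequence: TLBR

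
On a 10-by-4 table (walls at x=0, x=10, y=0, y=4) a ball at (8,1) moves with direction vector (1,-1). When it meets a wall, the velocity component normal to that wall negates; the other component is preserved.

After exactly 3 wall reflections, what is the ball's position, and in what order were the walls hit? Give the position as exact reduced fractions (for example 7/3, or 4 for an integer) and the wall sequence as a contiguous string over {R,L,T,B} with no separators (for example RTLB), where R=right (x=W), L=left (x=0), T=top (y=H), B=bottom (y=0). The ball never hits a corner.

1. t=1 → B at (9,0); v=(1,1)
2. t=1 → R at (10,1); v=(-1,1)
3. t=3 → T at (7,4); v=(-1,-1)

Final position: (7,4)
Wall sequence: BRT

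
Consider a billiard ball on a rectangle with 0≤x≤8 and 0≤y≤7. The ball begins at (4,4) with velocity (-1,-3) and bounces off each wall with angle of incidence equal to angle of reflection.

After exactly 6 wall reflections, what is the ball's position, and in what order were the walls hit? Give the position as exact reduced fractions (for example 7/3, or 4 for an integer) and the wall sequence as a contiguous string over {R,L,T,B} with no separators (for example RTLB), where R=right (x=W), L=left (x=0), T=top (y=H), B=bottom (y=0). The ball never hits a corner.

1. t=4/3 → B at (8/3,0); v=(-1,3)
2. t=7/3 → T at (1/3,7); v=(-1,-3)
3. t=1/3 → L at (0,6); v=(1,-3)
4. t=2 → B at (2,0); v=(1,3)
5. t=7/3 → T at (13/3,7); v=(1,-3)
6. t=7/3 → B at (20/3,0); v=(1,3)

Final position: (20/3,0)
Wall sequence: BTLBTB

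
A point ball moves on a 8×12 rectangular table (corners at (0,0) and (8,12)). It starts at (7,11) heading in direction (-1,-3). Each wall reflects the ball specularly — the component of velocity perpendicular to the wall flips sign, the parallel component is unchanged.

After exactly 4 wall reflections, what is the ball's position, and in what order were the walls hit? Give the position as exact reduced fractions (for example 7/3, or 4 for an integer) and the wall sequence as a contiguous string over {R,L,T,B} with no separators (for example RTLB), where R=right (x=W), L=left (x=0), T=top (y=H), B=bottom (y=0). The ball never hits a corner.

1. t=11/3 → B at (10/3,0); v=(-1,3)
2. t=10/3 → L at (0,10); v=(1,3)
3. t=2/3 → T at (2/3,12); v=(1,-3)
4. t=4 → B at (14/3,0); v=(1,3)

Final position: (14/3,0)
Wall sequence: BLTB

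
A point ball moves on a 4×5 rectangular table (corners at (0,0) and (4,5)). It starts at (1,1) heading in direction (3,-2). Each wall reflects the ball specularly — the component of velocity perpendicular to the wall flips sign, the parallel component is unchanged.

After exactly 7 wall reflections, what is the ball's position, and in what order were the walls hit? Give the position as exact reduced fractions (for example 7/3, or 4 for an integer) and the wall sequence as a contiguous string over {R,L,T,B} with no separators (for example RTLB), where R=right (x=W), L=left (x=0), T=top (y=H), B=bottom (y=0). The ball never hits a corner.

Final position: (3/2,0)
Wall sequence: BRLTRLB

1. t=1/2 → B at (5/2,0); v=(3,2)
2. t=1/2 → R at (4,1); v=(-3,2)
3. t=4/3 → L at (0,11/3); v=(3,2)
4. t=2/3 → T at (2,5); v=(3,-2)
5. t=2/3 → R at (4,11/3); v=(-3,-2)
6. t=4/3 → L at (0,1); v=(3,-2)
7. t=1/2 → B at (3/2,0); v=(3,2)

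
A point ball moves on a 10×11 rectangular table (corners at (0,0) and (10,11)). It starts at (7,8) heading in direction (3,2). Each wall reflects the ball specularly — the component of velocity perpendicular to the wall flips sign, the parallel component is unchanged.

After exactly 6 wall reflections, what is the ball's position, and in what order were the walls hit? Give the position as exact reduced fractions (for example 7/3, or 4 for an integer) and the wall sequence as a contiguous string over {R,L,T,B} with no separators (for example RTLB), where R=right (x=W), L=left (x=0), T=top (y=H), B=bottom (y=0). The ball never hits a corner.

Final position: (0,8)
Wall sequence: RTLBRL

1. t=1 → R at (10,10); v=(-3,2)
2. t=1/2 → T at (17/2,11); v=(-3,-2)
3. t=17/6 → L at (0,16/3); v=(3,-2)
4. t=8/3 → B at (8,0); v=(3,2)
5. t=2/3 → R at (10,4/3); v=(-3,2)
6. t=10/3 → L at (0,8); v=(3,2)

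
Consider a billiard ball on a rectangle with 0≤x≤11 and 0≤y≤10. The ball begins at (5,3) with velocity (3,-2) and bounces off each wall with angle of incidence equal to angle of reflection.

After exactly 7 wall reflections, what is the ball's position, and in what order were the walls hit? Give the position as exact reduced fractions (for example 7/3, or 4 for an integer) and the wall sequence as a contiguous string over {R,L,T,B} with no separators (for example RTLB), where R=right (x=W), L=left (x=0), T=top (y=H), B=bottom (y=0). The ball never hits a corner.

Final position: (0,3)
Wall sequence: BRLTRBL

1. t=3/2 → B at (19/2,0); v=(3,2)
2. t=1/2 → R at (11,1); v=(-3,2)
3. t=11/3 → L at (0,25/3); v=(3,2)
4. t=5/6 → T at (5/2,10); v=(3,-2)
5. t=17/6 → R at (11,13/3); v=(-3,-2)
6. t=13/6 → B at (9/2,0); v=(-3,2)
7. t=3/2 → L at (0,3); v=(3,2)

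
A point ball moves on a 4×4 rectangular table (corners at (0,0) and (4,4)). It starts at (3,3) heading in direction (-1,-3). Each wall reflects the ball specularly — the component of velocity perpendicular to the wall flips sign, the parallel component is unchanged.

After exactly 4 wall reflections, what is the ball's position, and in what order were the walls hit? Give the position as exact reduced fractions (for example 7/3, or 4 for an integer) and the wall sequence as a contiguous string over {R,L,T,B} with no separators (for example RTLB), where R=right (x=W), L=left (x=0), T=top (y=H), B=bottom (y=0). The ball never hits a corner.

1. t=1 → B at (2,0); v=(-1,3)
2. t=4/3 → T at (2/3,4); v=(-1,-3)
3. t=2/3 → L at (0,2); v=(1,-3)
4. t=2/3 → B at (2/3,0); v=(1,3)

Final position: (2/3,0)
Wall sequence: BTLB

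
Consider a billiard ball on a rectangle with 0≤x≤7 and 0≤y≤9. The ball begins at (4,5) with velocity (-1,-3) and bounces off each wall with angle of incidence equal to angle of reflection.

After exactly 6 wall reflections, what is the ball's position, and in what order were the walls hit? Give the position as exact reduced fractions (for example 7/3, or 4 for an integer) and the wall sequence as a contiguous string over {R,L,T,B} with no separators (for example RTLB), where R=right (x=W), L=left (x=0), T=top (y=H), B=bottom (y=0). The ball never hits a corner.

1. t=5/3 → B at (7/3,0); v=(-1,3)
2. t=7/3 → L at (0,7); v=(1,3)
3. t=2/3 → T at (2/3,9); v=(1,-3)
4. t=3 → B at (11/3,0); v=(1,3)
5. t=3 → T at (20/3,9); v=(1,-3)
6. t=1/3 → R at (7,8); v=(-1,-3)

Final position: (7,8)
Wall sequence: BLTBTR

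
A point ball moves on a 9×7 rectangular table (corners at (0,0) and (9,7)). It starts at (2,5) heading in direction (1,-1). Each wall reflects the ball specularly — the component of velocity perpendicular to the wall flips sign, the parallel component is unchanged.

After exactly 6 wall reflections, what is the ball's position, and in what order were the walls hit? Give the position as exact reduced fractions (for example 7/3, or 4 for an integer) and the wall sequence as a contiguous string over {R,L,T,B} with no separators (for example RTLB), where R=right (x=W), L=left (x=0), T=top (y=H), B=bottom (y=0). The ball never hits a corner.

Final position: (9,6)
Wall sequence: BRTLBR

1. t=5 → B at (7,0); v=(1,1)
2. t=2 → R at (9,2); v=(-1,1)
3. t=5 → T at (4,7); v=(-1,-1)
4. t=4 → L at (0,3); v=(1,-1)
5. t=3 → B at (3,0); v=(1,1)
6. t=6 → R at (9,6); v=(-1,1)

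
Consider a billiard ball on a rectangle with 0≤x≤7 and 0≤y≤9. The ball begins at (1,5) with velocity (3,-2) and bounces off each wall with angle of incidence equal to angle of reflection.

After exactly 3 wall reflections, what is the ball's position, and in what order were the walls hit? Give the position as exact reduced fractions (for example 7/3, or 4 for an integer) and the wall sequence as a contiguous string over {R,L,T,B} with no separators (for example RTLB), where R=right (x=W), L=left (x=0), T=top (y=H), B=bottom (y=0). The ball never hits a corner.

Final position: (0,11/3)
Wall sequence: RBL

1. t=2 → R at (7,1); v=(-3,-2)
2. t=1/2 → B at (11/2,0); v=(-3,2)
3. t=11/6 → L at (0,11/3); v=(3,2)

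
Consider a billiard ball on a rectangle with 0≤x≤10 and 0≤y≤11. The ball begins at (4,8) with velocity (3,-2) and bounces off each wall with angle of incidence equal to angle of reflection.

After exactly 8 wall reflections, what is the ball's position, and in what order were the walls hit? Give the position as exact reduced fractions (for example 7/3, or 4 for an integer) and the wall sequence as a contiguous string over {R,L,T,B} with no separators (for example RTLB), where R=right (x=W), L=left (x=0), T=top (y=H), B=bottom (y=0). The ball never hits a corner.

1. t=2 → R at (10,4); v=(-3,-2)
2. t=2 → B at (4,0); v=(-3,2)
3. t=4/3 → L at (0,8/3); v=(3,2)
4. t=10/3 → R at (10,28/3); v=(-3,2)
5. t=5/6 → T at (15/2,11); v=(-3,-2)
6. t=5/2 → L at (0,6); v=(3,-2)
7. t=3 → B at (9,0); v=(3,2)
8. t=1/3 → R at (10,2/3); v=(-3,2)

Final position: (10,2/3)
Wall sequence: RBLRTLBR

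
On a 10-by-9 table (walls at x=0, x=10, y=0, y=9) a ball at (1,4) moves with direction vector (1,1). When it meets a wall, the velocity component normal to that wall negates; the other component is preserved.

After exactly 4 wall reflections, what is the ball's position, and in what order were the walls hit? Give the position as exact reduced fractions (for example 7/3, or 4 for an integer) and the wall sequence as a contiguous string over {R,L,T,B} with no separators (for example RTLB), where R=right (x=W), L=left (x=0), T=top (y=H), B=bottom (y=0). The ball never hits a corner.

Final position: (0,5)
Wall sequence: TRBL

1. t=5 → T at (6,9); v=(1,-1)
2. t=4 → R at (10,5); v=(-1,-1)
3. t=5 → B at (5,0); v=(-1,1)
4. t=5 → L at (0,5); v=(1,1)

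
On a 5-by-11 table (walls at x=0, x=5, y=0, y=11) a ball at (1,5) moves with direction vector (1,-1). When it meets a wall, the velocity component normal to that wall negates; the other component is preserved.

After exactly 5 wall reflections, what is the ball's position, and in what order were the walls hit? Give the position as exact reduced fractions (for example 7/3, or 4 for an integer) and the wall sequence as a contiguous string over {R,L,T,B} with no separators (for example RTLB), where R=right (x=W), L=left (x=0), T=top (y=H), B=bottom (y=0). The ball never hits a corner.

1. t=4 → R at (5,1); v=(-1,-1)
2. t=1 → B at (4,0); v=(-1,1)
3. t=4 → L at (0,4); v=(1,1)
4. t=5 → R at (5,9); v=(-1,1)
5. t=2 → T at (3,11); v=(-1,-1)

Final position: (3,11)
Wall sequence: RBLRT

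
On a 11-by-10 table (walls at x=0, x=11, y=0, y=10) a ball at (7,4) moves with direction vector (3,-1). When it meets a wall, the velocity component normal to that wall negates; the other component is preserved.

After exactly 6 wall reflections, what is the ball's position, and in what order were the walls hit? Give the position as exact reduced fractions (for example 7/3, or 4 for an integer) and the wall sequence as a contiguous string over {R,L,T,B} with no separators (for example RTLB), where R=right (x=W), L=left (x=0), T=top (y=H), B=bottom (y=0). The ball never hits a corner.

1. t=4/3 → R at (11,8/3); v=(-3,-1)
2. t=8/3 → B at (3,0); v=(-3,1)
3. t=1 → L at (0,1); v=(3,1)
4. t=11/3 → R at (11,14/3); v=(-3,1)
5. t=11/3 → L at (0,25/3); v=(3,1)
6. t=5/3 → T at (5,10); v=(3,-1)

Final position: (5,10)
Wall sequence: RBLRLT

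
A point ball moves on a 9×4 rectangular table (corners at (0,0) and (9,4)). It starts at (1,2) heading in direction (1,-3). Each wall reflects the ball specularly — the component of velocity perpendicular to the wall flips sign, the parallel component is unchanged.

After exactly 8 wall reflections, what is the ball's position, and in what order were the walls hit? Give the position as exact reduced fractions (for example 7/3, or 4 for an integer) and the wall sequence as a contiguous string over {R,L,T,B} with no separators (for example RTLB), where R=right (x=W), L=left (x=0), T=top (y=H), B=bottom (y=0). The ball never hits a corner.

Final position: (25/3,0)
Wall sequence: BTBTBTRB

1. t=2/3 → B at (5/3,0); v=(1,3)
2. t=4/3 → T at (3,4); v=(1,-3)
3. t=4/3 → B at (13/3,0); v=(1,3)
4. t=4/3 → T at (17/3,4); v=(1,-3)
5. t=4/3 → B at (7,0); v=(1,3)
6. t=4/3 → T at (25/3,4); v=(1,-3)
7. t=2/3 → R at (9,2); v=(-1,-3)
8. t=2/3 → B at (25/3,0); v=(-1,3)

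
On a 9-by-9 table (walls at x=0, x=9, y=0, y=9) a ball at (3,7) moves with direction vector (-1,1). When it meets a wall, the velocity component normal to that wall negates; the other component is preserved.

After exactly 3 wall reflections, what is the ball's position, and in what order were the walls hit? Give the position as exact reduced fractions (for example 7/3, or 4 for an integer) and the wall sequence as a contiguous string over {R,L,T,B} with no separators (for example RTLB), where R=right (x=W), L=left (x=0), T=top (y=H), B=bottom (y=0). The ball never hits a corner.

Final position: (8,0)
Wall sequence: TLB

1. t=2 → T at (1,9); v=(-1,-1)
2. t=1 → L at (0,8); v=(1,-1)
3. t=8 → B at (8,0); v=(1,1)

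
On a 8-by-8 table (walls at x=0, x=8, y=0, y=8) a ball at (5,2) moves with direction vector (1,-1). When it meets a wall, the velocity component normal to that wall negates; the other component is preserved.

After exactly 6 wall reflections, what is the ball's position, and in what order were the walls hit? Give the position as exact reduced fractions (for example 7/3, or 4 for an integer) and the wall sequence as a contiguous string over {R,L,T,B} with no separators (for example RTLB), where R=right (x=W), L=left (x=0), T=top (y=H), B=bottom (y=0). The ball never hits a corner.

1. t=2 → B at (7,0); v=(1,1)
2. t=1 → R at (8,1); v=(-1,1)
3. t=7 → T at (1,8); v=(-1,-1)
4. t=1 → L at (0,7); v=(1,-1)
5. t=7 → B at (7,0); v=(1,1)
6. t=1 → R at (8,1); v=(-1,1)

Final position: (8,1)
Wall sequence: BRTLBR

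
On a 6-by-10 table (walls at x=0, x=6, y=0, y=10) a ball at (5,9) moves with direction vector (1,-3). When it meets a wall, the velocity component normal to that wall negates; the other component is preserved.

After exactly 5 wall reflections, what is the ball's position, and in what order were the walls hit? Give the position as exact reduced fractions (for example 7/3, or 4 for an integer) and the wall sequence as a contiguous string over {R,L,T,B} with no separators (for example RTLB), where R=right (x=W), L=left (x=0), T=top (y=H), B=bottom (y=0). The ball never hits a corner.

1. t=1 → R at (6,6); v=(-1,-3)
2. t=2 → B at (4,0); v=(-1,3)
3. t=10/3 → T at (2/3,10); v=(-1,-3)
4. t=2/3 → L at (0,8); v=(1,-3)
5. t=8/3 → B at (8/3,0); v=(1,3)

Final position: (8/3,0)
Wall sequence: RBTLB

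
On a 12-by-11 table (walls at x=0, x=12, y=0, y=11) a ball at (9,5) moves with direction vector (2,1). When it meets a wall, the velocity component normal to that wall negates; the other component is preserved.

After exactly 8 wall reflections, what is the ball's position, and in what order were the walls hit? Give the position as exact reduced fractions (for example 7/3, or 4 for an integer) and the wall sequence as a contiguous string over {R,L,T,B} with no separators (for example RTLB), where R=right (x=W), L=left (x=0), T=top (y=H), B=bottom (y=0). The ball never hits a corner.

Final position: (7,11)
Wall sequence: RTLRBLRT

1. t=3/2 → R at (12,13/2); v=(-2,1)
2. t=9/2 → T at (3,11); v=(-2,-1)
3. t=3/2 → L at (0,19/2); v=(2,-1)
4. t=6 → R at (12,7/2); v=(-2,-1)
5. t=7/2 → B at (5,0); v=(-2,1)
6. t=5/2 → L at (0,5/2); v=(2,1)
7. t=6 → R at (12,17/2); v=(-2,1)
8. t=5/2 → T at (7,11); v=(-2,-1)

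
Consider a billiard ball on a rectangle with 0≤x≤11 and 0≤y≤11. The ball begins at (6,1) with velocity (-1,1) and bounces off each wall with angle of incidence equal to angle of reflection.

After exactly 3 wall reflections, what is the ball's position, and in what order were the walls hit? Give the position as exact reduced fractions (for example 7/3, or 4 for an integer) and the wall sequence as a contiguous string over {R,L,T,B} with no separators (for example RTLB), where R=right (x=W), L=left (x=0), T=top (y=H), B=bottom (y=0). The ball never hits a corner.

Final position: (11,4)
Wall sequence: LTR

1. t=6 → L at (0,7); v=(1,1)
2. t=4 → T at (4,11); v=(1,-1)
3. t=7 → R at (11,4); v=(-1,-1)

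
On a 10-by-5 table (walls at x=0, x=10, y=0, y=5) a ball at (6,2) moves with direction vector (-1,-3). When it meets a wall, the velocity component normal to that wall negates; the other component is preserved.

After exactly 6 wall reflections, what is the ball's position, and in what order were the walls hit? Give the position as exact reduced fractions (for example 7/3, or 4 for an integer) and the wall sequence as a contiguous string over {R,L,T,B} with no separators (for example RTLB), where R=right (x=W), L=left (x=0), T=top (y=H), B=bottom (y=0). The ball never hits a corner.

1. t=2/3 → B at (16/3,0); v=(-1,3)
2. t=5/3 → T at (11/3,5); v=(-1,-3)
3. t=5/3 → B at (2,0); v=(-1,3)
4. t=5/3 → T at (1/3,5); v=(-1,-3)
5. t=1/3 → L at (0,4); v=(1,-3)
6. t=4/3 → B at (4/3,0); v=(1,3)

Final position: (4/3,0)
Wall sequence: BTBTLB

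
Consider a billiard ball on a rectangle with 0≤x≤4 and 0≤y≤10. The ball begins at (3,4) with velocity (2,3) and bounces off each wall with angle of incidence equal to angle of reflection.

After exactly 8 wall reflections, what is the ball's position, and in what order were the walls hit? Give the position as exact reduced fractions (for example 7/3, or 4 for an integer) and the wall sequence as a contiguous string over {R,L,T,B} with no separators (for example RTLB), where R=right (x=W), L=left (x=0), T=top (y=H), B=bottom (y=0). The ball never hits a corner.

1. t=1/2 → R at (4,11/2); v=(-2,3)
2. t=3/2 → T at (1,10); v=(-2,-3)
3. t=1/2 → L at (0,17/2); v=(2,-3)
4. t=2 → R at (4,5/2); v=(-2,-3)
5. t=5/6 → B at (7/3,0); v=(-2,3)
6. t=7/6 → L at (0,7/2); v=(2,3)
7. t=2 → R at (4,19/2); v=(-2,3)
8. t=1/6 → T at (11/3,10); v=(-2,-3)

Final position: (11/3,10)
Wall sequence: RTLRBLRT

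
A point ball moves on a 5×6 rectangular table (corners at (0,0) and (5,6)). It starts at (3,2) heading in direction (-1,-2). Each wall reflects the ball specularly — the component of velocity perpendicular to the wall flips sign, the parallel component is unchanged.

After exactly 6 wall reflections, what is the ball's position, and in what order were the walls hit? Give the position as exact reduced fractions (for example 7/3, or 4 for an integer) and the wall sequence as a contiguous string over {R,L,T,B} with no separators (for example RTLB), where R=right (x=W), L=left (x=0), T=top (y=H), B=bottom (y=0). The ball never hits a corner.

Final position: (3,6)
Wall sequence: BLTBRT

1. t=1 → B at (2,0); v=(-1,2)
2. t=2 → L at (0,4); v=(1,2)
3. t=1 → T at (1,6); v=(1,-2)
4. t=3 → B at (4,0); v=(1,2)
5. t=1 → R at (5,2); v=(-1,2)
6. t=2 → T at (3,6); v=(-1,-2)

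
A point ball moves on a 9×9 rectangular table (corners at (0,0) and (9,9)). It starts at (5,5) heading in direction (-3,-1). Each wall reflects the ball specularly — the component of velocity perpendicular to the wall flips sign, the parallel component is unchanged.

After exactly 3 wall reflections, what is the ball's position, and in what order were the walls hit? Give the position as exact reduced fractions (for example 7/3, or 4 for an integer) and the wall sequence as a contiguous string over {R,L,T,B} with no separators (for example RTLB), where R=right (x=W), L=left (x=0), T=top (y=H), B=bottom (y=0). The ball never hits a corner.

Final position: (8,0)
Wall sequence: LRB

1. t=5/3 → L at (0,10/3); v=(3,-1)
2. t=3 → R at (9,1/3); v=(-3,-1)
3. t=1/3 → B at (8,0); v=(-3,1)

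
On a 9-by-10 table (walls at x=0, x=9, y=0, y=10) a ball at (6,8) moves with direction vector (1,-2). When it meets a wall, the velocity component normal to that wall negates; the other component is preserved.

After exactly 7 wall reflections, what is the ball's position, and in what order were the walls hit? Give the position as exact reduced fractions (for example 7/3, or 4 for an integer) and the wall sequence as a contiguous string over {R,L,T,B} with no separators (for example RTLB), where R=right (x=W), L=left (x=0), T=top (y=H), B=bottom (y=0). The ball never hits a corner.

Final position: (9,6)
Wall sequence: RBTLBTR

1. t=3 → R at (9,2); v=(-1,-2)
2. t=1 → B at (8,0); v=(-1,2)
3. t=5 → T at (3,10); v=(-1,-2)
4. t=3 → L at (0,4); v=(1,-2)
5. t=2 → B at (2,0); v=(1,2)
6. t=5 → T at (7,10); v=(1,-2)
7. t=2 → R at (9,6); v=(-1,-2)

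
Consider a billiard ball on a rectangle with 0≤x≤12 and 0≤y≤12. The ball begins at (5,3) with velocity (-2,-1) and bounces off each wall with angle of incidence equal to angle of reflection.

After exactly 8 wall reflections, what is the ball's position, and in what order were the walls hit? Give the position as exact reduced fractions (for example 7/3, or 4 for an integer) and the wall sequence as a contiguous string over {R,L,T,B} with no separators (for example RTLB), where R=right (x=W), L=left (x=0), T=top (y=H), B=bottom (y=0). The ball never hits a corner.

Final position: (1,0)
Wall sequence: LBRLTRLB

1. t=5/2 → L at (0,1/2); v=(2,-1)
2. t=1/2 → B at (1,0); v=(2,1)
3. t=11/2 → R at (12,11/2); v=(-2,1)
4. t=6 → L at (0,23/2); v=(2,1)
5. t=1/2 → T at (1,12); v=(2,-1)
6. t=11/2 → R at (12,13/2); v=(-2,-1)
7. t=6 → L at (0,1/2); v=(2,-1)
8. t=1/2 → B at (1,0); v=(2,1)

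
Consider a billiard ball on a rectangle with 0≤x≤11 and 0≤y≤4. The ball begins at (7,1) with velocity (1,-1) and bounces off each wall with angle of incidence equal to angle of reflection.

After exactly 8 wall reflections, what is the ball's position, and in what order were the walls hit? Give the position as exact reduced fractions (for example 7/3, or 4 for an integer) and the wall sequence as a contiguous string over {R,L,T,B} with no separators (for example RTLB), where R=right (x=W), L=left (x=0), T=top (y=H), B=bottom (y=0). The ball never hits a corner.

Final position: (6,4)
Wall sequence: BRTBTLBT

1. t=1 → B at (8,0); v=(1,1)
2. t=3 → R at (11,3); v=(-1,1)
3. t=1 → T at (10,4); v=(-1,-1)
4. t=4 → B at (6,0); v=(-1,1)
5. t=4 → T at (2,4); v=(-1,-1)
6. t=2 → L at (0,2); v=(1,-1)
7. t=2 → B at (2,0); v=(1,1)
8. t=4 → T at (6,4); v=(1,-1)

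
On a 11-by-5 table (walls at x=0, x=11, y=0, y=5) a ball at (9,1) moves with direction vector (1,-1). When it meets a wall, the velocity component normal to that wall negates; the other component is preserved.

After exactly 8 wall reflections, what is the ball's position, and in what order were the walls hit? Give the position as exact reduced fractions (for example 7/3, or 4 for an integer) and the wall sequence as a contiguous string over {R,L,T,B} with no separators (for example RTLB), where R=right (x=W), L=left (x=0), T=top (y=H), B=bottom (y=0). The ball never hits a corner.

Final position: (11,3)
Wall sequence: BRTBLTBR

1. t=1 → B at (10,0); v=(1,1)
2. t=1 → R at (11,1); v=(-1,1)
3. t=4 → T at (7,5); v=(-1,-1)
4. t=5 → B at (2,0); v=(-1,1)
5. t=2 → L at (0,2); v=(1,1)
6. t=3 → T at (3,5); v=(1,-1)
7. t=5 → B at (8,0); v=(1,1)
8. t=3 → R at (11,3); v=(-1,1)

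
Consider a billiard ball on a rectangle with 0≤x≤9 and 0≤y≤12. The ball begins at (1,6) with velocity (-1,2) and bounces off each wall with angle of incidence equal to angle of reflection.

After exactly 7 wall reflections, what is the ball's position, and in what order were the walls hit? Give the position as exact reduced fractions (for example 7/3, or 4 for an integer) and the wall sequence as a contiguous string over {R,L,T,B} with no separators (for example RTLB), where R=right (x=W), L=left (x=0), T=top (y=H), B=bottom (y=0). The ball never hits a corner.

1. t=1 → L at (0,8); v=(1,2)
2. t=2 → T at (2,12); v=(1,-2)
3. t=6 → B at (8,0); v=(1,2)
4. t=1 → R at (9,2); v=(-1,2)
5. t=5 → T at (4,12); v=(-1,-2)
6. t=4 → L at (0,4); v=(1,-2)
7. t=2 → B at (2,0); v=(1,2)

Final position: (2,0)
Wall sequence: LTBRTLB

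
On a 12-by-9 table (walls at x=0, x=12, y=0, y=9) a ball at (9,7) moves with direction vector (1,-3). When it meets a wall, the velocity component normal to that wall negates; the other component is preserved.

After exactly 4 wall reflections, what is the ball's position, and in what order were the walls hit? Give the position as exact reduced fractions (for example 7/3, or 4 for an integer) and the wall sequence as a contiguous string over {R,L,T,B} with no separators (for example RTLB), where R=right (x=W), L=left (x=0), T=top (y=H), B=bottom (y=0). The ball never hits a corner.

Final position: (20/3,0)
Wall sequence: BRTB

1. t=7/3 → B at (34/3,0); v=(1,3)
2. t=2/3 → R at (12,2); v=(-1,3)
3. t=7/3 → T at (29/3,9); v=(-1,-3)
4. t=3 → B at (20/3,0); v=(-1,3)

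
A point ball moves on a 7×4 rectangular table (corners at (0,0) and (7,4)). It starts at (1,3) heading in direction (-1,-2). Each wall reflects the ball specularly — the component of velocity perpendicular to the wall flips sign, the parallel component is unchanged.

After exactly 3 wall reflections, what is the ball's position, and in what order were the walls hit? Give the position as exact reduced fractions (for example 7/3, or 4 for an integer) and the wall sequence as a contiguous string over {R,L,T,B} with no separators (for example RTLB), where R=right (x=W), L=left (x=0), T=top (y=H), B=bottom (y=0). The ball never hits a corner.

Final position: (5/2,4)
Wall sequence: LBT

1. t=1 → L at (0,1); v=(1,-2)
2. t=1/2 → B at (1/2,0); v=(1,2)
3. t=2 → T at (5/2,4); v=(1,-2)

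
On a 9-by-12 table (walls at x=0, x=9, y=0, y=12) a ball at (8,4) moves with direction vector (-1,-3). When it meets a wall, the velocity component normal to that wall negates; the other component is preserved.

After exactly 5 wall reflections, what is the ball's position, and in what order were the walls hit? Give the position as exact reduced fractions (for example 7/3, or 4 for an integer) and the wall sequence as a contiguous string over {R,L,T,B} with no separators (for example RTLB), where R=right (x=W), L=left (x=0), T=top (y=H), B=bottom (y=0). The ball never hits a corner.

1. t=4/3 → B at (20/3,0); v=(-1,3)
2. t=4 → T at (8/3,12); v=(-1,-3)
3. t=8/3 → L at (0,4); v=(1,-3)
4. t=4/3 → B at (4/3,0); v=(1,3)
5. t=4 → T at (16/3,12); v=(1,-3)

Final position: (16/3,12)
Wall sequence: BTLBT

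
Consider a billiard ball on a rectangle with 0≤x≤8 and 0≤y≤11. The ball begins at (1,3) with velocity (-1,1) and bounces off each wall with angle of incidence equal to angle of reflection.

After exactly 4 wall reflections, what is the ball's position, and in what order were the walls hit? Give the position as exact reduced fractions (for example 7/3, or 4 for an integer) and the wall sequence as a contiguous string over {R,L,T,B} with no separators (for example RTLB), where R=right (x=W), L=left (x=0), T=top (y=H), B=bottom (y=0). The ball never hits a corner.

Final position: (0,2)
Wall sequence: LTRL

1. t=1 → L at (0,4); v=(1,1)
2. t=7 → T at (7,11); v=(1,-1)
3. t=1 → R at (8,10); v=(-1,-1)
4. t=8 → L at (0,2); v=(1,-1)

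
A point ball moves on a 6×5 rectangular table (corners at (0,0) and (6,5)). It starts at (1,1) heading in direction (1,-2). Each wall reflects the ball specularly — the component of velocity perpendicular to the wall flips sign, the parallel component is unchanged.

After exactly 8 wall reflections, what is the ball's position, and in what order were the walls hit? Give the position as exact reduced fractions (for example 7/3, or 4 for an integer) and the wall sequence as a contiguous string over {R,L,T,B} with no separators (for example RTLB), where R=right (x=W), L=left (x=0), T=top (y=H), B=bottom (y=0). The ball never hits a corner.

Final position: (2,5)
Wall sequence: BTRBTBLT

1. t=1/2 → B at (3/2,0); v=(1,2)
2. t=5/2 → T at (4,5); v=(1,-2)
3. t=2 → R at (6,1); v=(-1,-2)
4. t=1/2 → B at (11/2,0); v=(-1,2)
5. t=5/2 → T at (3,5); v=(-1,-2)
6. t=5/2 → B at (1/2,0); v=(-1,2)
7. t=1/2 → L at (0,1); v=(1,2)
8. t=2 → T at (2,5); v=(1,-2)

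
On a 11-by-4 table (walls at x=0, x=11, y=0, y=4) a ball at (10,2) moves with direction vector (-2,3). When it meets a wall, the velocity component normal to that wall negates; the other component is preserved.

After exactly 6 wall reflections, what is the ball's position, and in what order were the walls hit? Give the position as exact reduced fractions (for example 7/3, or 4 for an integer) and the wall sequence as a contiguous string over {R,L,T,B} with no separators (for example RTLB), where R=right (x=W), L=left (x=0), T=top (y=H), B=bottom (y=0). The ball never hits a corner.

Final position: (2,4)
Wall sequence: TBTBLT

1. t=2/3 → T at (26/3,4); v=(-2,-3)
2. t=4/3 → B at (6,0); v=(-2,3)
3. t=4/3 → T at (10/3,4); v=(-2,-3)
4. t=4/3 → B at (2/3,0); v=(-2,3)
5. t=1/3 → L at (0,1); v=(2,3)
6. t=1 → T at (2,4); v=(2,-3)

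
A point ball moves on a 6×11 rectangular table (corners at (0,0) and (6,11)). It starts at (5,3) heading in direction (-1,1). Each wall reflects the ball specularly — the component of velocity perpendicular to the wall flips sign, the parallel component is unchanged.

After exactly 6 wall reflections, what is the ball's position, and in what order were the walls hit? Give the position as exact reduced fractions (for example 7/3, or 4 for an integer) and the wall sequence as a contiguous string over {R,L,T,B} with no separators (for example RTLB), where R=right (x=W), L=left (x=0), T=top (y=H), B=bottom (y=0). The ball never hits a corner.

Final position: (6,4)
Wall sequence: LTRLBR

1. t=5 → L at (0,8); v=(1,1)
2. t=3 → T at (3,11); v=(1,-1)
3. t=3 → R at (6,8); v=(-1,-1)
4. t=6 → L at (0,2); v=(1,-1)
5. t=2 → B at (2,0); v=(1,1)
6. t=4 → R at (6,4); v=(-1,1)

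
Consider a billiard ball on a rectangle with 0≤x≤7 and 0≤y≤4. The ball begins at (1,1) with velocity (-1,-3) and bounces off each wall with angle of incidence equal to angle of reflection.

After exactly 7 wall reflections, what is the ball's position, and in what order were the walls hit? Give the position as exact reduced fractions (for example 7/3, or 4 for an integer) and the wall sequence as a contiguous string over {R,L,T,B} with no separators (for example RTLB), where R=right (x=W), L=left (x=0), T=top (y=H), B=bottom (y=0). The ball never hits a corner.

Final position: (6,4)
Wall sequence: BLTBTBT

1. t=1/3 → B at (2/3,0); v=(-1,3)
2. t=2/3 → L at (0,2); v=(1,3)
3. t=2/3 → T at (2/3,4); v=(1,-3)
4. t=4/3 → B at (2,0); v=(1,3)
5. t=4/3 → T at (10/3,4); v=(1,-3)
6. t=4/3 → B at (14/3,0); v=(1,3)
7. t=4/3 → T at (6,4); v=(1,-3)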